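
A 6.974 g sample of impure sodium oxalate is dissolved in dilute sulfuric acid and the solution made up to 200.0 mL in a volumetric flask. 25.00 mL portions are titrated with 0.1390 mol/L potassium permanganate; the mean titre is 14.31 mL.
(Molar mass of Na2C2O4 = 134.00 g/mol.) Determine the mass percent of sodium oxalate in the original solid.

76.44 %

2 MnO4^- + 5 C2O4^2- + 16 H^+ → 2 Mn^2+ + 10 CO2 + 8 H2O
n(KMnO4) per titration = 0.01431 × 0.1390 = 1.989 × 10^-3 mol
From the 5:2 ratio, n(Na2C2O4) in each aliquot = 5/2 × 1.989 × 10^-3 = 4.973 × 10^-3 mol
n(Na2C2O4) in the whole flask = 4.973 × 10^-3 × 200.0/25.00 = 0.03978 mol
mass of Na2C2O4 = 0.03978 × 134.00 = 5.331 g
% Na2C2O4 = 5.331 / 6.974 × 100 = 76.44 %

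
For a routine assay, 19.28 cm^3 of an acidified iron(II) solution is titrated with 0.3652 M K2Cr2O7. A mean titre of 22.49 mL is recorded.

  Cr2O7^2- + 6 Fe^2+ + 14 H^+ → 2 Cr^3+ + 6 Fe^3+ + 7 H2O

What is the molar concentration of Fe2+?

n(K2Cr2O7) = 0.02249 L × 0.3652 mol/L = 8.213 × 10^-3 mol
From the 6:1 mole ratio, n(Fe2+) = 6/1 × 8.213 × 10^-3 = 0.04928 mol
[Fe2+] = 0.04928 mol / 0.01928 L = 2.556 mol/L

2.556 M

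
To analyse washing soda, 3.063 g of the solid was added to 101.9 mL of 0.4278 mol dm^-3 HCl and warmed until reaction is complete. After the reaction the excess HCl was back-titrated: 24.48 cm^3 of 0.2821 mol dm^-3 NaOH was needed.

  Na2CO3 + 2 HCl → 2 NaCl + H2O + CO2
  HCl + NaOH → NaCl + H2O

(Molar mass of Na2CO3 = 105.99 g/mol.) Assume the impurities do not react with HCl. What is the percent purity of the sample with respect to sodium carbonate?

n(HCl) added = 0.1019 × 0.4278 = 0.04359 mol
n(NaOH) used in back-titration = 0.02448 × 0.2821 = 6.906 × 10^-3 mol
n(HCl) left over = 6.906 × 10^-3 mol (1:1 ratio)
n(HCl) consumed by analyte = 0.04359 − 6.906 × 10^-3 = 0.03669 mol
From the 1:2 ratio, n(Na2CO3) = 1/2 × 0.03669 = 0.01834 mol
mass of Na2CO3 = 0.01834 × 105.99 = 1.944 g
% Na2CO3 = 1.944 / 3.063 × 100 = 63.47 %

63.47 %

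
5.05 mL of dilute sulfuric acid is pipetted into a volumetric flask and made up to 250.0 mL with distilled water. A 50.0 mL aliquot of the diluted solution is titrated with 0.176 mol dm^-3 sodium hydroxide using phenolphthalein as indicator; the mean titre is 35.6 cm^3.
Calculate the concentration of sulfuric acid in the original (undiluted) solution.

H2SO4 + 2 NaOH → Na2SO4 + 2 H2O
n(NaOH) = 0.0356 × 0.176 = 6.27 × 10^-3 mol
From the 1:2 ratio, n(H2SO4) in the aliquot = 1/2 × 6.27 × 10^-3 = 3.13 × 10^-3 mol
[H2SO4]_dilute = 3.13 × 10^-3 / 0.0500 = 0.0627 mol/L
Dilution factor = 250.0 / 5.05 = 49.50
[H2SO4]_stock = 0.0627 × 49.50 = 3.10 mol/L

3.10 mol/L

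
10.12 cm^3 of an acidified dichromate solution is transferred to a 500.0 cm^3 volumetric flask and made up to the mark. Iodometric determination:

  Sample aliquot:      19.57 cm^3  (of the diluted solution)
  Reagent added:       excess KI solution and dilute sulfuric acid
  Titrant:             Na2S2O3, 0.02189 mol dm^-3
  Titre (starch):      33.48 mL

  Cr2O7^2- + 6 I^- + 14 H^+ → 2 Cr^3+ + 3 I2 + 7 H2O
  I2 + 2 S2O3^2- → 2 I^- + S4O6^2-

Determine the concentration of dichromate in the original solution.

0.3084 mol/L

n(S2O3^2-) = 0.03348 × 0.02189 = 7.329 × 10^-4 mol
n(I2) = n(S2O3^2-)/2 = 3.664 × 10^-4 mol
From the 1:3 ratio, n(Cr2O7^2-) in the aliquot = 1/3 × 3.664 × 10^-4 = 1.221 × 10^-4 mol
[Cr2O7^2-]_dilute = 1.221 × 10^-4 / 0.01957 = 0.006242 mol/L
[Cr2O7^2-]_original = 0.006242 × 500.0/10.12 = 0.3084 mol/L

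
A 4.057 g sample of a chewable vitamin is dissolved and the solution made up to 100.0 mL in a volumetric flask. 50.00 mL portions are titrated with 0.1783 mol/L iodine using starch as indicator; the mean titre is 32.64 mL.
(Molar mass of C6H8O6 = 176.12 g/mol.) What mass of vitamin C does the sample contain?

C6H8O6 + I2 → C6H6O6 + 2 HI
n(I2) per titration = 0.03264 × 0.1783 = 5.820 × 10^-3 mol
n(C6H8O6) in each aliquot = 5.820 × 10^-3 mol (1:1 ratio)
n(C6H8O6) in the whole flask = 5.820 × 10^-3 × 100.0/50.00 = 0.01164 mol
mass of C6H8O6 = 0.01164 × 176.12 = 2.050 g

2.050 g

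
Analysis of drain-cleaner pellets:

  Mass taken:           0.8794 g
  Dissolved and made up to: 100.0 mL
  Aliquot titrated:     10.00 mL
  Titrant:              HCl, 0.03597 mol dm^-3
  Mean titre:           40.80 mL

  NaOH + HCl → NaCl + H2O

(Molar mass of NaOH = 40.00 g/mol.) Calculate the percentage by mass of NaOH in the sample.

66.75 %

n(HCl) per titration = 0.04080 × 0.03597 = 1.468 × 10^-3 mol
n(NaOH) in each aliquot = 1.468 × 10^-3 mol (1:1 ratio)
n(NaOH) in the whole flask = 1.468 × 10^-3 × 100.0/10.00 = 0.01468 mol
mass of NaOH = 0.01468 × 40.00 = 0.5870 g
% NaOH = 0.5870 / 0.8794 × 100 = 66.75 %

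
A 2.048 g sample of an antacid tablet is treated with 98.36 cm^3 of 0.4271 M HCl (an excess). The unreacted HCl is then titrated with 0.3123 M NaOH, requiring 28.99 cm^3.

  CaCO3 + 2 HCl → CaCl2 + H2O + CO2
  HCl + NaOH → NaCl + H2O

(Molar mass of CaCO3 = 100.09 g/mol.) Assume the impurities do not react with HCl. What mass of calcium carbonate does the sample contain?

n(HCl) added = 0.09836 × 0.4271 = 0.04201 mol
n(NaOH) used in back-titration = 0.02899 × 0.3123 = 9.054 × 10^-3 mol
n(HCl) left over = 9.054 × 10^-3 mol (1:1 ratio)
n(HCl) consumed by analyte = 0.04201 − 9.054 × 10^-3 = 0.03296 mol
From the 1:2 ratio, n(CaCO3) = 1/2 × 0.03296 = 0.01648 mol
mass of CaCO3 = 0.01648 × 100.09 = 1.649 g

1.649 g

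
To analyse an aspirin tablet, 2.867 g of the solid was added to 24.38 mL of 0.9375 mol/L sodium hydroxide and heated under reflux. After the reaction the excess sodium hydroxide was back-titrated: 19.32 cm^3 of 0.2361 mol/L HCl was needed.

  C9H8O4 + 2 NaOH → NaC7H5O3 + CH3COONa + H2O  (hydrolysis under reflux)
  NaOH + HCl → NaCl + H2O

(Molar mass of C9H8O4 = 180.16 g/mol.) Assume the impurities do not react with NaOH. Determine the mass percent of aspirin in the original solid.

57.48 %

n(NaOH) added = 0.02438 × 0.9375 = 0.02286 mol
n(HCl) used in back-titration = 0.01932 × 0.2361 = 4.561 × 10^-3 mol
n(NaOH) left over = 4.561 × 10^-3 mol (1:1 ratio)
n(NaOH) consumed by analyte = 0.02286 − 4.561 × 10^-3 = 0.01829 mol
From the 1:2 ratio, n(C9H8O4) = 1/2 × 0.01829 = 9.147 × 10^-3 mol
mass of C9H8O4 = 9.147 × 10^-3 × 180.16 = 1.648 g
% C9H8O4 = 1.648 / 2.867 × 100 = 57.48 %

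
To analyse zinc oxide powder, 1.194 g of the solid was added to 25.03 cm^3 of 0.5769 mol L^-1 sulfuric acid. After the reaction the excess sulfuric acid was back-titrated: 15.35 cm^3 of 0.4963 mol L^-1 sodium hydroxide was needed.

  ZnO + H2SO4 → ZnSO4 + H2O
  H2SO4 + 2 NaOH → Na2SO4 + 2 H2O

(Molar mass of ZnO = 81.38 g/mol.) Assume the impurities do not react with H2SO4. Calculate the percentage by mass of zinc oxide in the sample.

72.46 %

n(H2SO4) added = 0.02503 × 0.5769 = 0.01444 mol
n(NaOH) used in back-titration = 0.01535 × 0.4963 = 7.618 × 10^-3 mol
From the 1:2 ratio, n(H2SO4) left over = 1/2 × 7.618 × 10^-3 = 3.809 × 10^-3 mol
n(H2SO4) consumed by analyte = 0.01444 − 3.809 × 10^-3 = 0.01063 mol
n(ZnO) = 0.01063 mol (1:1 ratio)
mass of ZnO = 0.01063 × 81.38 = 0.8651 g
% ZnO = 0.8651 / 1.194 × 100 = 72.46 %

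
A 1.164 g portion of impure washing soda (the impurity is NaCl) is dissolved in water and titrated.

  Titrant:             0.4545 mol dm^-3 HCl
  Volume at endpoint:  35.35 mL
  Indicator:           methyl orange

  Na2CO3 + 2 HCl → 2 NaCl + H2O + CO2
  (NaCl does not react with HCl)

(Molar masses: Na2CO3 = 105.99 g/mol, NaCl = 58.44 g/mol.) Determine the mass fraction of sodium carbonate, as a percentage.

n(HCl) = 0.03535 × 0.4545 = 0.01607 mol
Let x = n(Na2CO3), y = n(NaCl).
Titrant: 2x = 0.01607;  mass: 105.99x + 58.44y = 1.164
Solving, x = 8.033 × 10^-3 mol, y = 5.348 × 10^-3 mol
mass of Na2CO3 = 8.033 × 10^-3 × 105.99 = 0.8514 g
% Na2CO3 = 0.8514 / 1.164 × 100 = 73.15 %

73.15 %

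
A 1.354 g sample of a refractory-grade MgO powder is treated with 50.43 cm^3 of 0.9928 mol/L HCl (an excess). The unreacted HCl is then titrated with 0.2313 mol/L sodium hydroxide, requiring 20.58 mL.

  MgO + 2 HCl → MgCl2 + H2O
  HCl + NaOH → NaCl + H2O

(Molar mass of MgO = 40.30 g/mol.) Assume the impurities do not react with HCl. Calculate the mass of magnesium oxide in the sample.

0.9129 g

n(HCl) added = 0.05043 × 0.9928 = 0.05007 mol
n(NaOH) used in back-titration = 0.02058 × 0.2313 = 4.760 × 10^-3 mol
n(HCl) left over = 4.760 × 10^-3 mol (1:1 ratio)
n(HCl) consumed by analyte = 0.05007 − 4.760 × 10^-3 = 0.04531 mol
From the 1:2 ratio, n(MgO) = 1/2 × 0.04531 = 0.02265 mol
mass of MgO = 0.02265 × 40.30 = 0.9129 g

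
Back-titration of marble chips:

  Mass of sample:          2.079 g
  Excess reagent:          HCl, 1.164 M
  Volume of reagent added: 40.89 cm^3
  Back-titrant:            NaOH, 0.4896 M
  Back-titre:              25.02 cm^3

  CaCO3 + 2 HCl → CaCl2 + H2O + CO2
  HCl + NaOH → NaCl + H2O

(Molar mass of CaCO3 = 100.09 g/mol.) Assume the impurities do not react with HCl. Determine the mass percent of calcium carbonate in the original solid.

85.08 %

n(HCl) added = 0.04089 × 1.164 = 0.04760 mol
n(NaOH) used in back-titration = 0.02502 × 0.4896 = 0.01225 mol
n(HCl) left over = 0.01225 mol (1:1 ratio)
n(HCl) consumed by analyte = 0.04760 − 0.01225 = 0.03535 mol
From the 1:2 ratio, n(CaCO3) = 1/2 × 0.03535 = 0.01767 mol
mass of CaCO3 = 0.01767 × 100.09 = 1.769 g
% CaCO3 = 1.769 / 2.079 × 100 = 85.08 %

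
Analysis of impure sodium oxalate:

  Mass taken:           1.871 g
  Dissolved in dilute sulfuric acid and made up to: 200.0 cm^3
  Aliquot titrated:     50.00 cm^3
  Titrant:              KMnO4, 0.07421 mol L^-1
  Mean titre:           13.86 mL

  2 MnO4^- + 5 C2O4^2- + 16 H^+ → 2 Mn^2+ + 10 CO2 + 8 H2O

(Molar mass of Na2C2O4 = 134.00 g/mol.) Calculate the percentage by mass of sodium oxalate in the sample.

n(KMnO4) per titration = 0.01386 × 0.07421 = 1.029 × 10^-3 mol
From the 5:2 ratio, n(Na2C2O4) in each aliquot = 5/2 × 1.029 × 10^-3 = 2.571 × 10^-3 mol
n(Na2C2O4) in the whole flask = 2.571 × 10^-3 × 200.0/50.00 = 0.01029 mol
mass of Na2C2O4 = 0.01029 × 134.00 = 1.378 g
% Na2C2O4 = 1.378 / 1.871 × 100 = 73.66 %

73.66 %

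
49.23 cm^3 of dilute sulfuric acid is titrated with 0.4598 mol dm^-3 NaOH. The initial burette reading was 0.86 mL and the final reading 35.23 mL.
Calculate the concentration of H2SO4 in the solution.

H2SO4 + 2 NaOH → Na2SO4 + 2 H2O
n(NaOH) = 0.03437 L × 0.4598 mol/L = 0.01580 mol
From the 1:2 mole ratio, n(H2SO4) = 1/2 × 0.01580 = 7.902 × 10^-3 mol
[H2SO4] = 7.902 × 10^-3 mol / 0.04923 L = 0.1605 mol/L

0.1605 mol/L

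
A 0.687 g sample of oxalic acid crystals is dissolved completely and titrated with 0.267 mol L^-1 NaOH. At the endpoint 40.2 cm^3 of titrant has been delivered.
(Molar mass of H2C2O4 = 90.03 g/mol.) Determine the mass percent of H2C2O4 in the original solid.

70.3 %

H2C2O4 + 2 NaOH → Na2C2O4 + 2 H2O
n(NaOH) = 0.0402 L × 0.267 mol/L = 0.0107 mol
From the 1:2 ratio, n(H2C2O4) = 1/2 × 0.0107 = 5.37 × 10^-3 mol
mass of H2C2O4 = 5.37 × 10^-3 × 90.03 g/mol = 0.483 g
% H2C2O4 = 0.483 / 0.687 × 100 = 70.3 %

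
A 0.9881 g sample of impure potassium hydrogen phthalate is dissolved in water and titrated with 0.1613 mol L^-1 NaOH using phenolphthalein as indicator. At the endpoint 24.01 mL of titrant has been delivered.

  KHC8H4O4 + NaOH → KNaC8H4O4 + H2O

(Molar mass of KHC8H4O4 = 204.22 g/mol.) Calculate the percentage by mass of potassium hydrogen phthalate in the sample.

n(NaOH) = 0.02401 L × 0.1613 mol/L = 3.873 × 10^-3 mol
n(KHC8H4O4) = 3.873 × 10^-3 mol (1:1 ratio)
mass of KHC8H4O4 = 3.873 × 10^-3 × 204.22 g/mol = 0.7909 g
% KHC8H4O4 = 0.7909 / 0.9881 × 100 = 80.04 %

80.04 %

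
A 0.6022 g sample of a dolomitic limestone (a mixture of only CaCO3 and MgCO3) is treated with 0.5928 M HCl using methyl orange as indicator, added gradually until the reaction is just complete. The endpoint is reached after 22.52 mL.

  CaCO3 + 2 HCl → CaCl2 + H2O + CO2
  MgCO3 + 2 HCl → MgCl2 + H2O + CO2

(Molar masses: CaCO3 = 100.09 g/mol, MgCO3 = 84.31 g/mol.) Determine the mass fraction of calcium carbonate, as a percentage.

n(HCl) = 0.02252 × 0.5928 = 0.01335 mol
Let x = n(CaCO3), y = n(MgCO3).
Titrant: 2x + 2y = 0.01335;  mass: 100.09x + 84.31y = 0.6022
Solving, x = 2.499 × 10^-3 mol, y = 4.176 × 10^-3 mol
mass of CaCO3 = 2.499 × 10^-3 × 100.09 = 0.2501 g
% CaCO3 = 0.2501 / 0.6022 × 100 = 41.54 %

41.54 %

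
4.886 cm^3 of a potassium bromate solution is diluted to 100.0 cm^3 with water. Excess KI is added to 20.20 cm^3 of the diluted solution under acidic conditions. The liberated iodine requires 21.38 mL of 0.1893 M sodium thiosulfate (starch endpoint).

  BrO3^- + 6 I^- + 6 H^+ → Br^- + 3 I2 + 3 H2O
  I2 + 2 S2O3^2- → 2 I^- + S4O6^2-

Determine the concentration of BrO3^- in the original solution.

n(S2O3^2-) = 0.02138 × 0.1893 = 4.047 × 10^-3 mol
n(I2) = n(S2O3^2-)/2 = 2.024 × 10^-3 mol
From the 1:3 ratio, n(BrO3^-) in the aliquot = 1/3 × 2.024 × 10^-3 = 6.745 × 10^-4 mol
[BrO3^-]_dilute = 6.745 × 10^-4 / 0.02020 = 0.03339 mol/L
[BrO3^-]_original = 0.03339 × 100.0/4.886 = 0.6834 mol/L

0.6834 M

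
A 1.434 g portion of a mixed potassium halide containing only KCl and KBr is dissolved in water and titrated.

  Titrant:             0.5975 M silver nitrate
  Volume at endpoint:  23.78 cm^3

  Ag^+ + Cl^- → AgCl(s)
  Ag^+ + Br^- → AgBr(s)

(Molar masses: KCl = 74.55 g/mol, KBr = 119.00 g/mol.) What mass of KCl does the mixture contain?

n(AgNO3) = 0.02378 × 0.5975 = 0.01421 mol
Let x = n(KCl), y = n(KBr).
Titrant: 1x + 1y = 0.01421;  mass: 74.55x + 119.00y = 1.434
Solving, x = 5.778 × 10^-3 mol, y = 8.431 × 10^-3 mol
mass of KCl = 5.778 × 10^-3 × 74.55 = 0.4307 g

0.4307 g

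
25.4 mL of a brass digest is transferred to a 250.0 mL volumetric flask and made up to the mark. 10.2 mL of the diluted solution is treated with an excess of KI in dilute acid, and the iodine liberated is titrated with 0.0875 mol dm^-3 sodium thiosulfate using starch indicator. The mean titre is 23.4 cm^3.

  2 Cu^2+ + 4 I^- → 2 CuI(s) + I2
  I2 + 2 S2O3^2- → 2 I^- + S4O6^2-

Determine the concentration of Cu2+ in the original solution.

1.98 mol/L

n(S2O3^2-) = 0.0234 × 0.0875 = 2.05 × 10^-3 mol
n(I2) = n(S2O3^2-)/2 = 1.02 × 10^-3 mol
From the 2:1 ratio, n(Cu2+) in the aliquot = 2/1 × 1.02 × 10^-3 = 2.05 × 10^-3 mol
[Cu2+]_dilute = 2.05 × 10^-3 / 0.0102 = 0.201 mol/L
[Cu2+]_original = 0.201 × 250.0/25.4 = 1.98 mol/L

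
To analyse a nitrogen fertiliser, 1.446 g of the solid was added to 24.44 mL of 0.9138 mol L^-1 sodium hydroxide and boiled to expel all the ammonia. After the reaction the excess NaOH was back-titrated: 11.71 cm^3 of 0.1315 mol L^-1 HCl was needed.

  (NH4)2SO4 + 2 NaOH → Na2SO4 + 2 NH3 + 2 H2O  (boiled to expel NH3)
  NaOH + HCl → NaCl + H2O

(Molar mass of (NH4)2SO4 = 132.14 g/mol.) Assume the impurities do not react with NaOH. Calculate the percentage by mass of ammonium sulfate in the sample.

95.01 %

n(NaOH) added = 0.02444 × 0.9138 = 0.02233 mol
n(HCl) used in back-titration = 0.01171 × 0.1315 = 1.540 × 10^-3 mol
n(NaOH) left over = 1.540 × 10^-3 mol (1:1 ratio)
n(NaOH) consumed by analyte = 0.02233 − 1.540 × 10^-3 = 0.02079 mol
From the 1:2 ratio, n((NH4)2SO4) = 1/2 × 0.02079 = 0.01040 mol
mass of (NH4)2SO4 = 0.01040 × 132.14 = 1.374 g
% (NH4)2SO4 = 1.374 / 1.446 × 100 = 95.01 %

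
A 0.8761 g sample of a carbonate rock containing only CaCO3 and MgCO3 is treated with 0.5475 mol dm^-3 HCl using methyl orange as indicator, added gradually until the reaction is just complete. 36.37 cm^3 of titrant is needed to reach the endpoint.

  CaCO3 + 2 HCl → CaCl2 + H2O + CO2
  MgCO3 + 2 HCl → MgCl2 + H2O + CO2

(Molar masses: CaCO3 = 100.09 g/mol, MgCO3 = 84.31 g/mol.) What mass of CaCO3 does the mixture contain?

n(HCl) = 0.03637 × 0.5475 = 0.01991 mol
Let x = n(CaCO3), y = n(MgCO3).
Titrant: 2x + 2y = 0.01991;  mass: 100.09x + 84.31y = 0.8761
Solving, x = 2.325 × 10^-3 mol, y = 7.631 × 10^-3 mol
mass of CaCO3 = 2.325 × 10^-3 × 100.09 = 0.2327 g

0.2327 g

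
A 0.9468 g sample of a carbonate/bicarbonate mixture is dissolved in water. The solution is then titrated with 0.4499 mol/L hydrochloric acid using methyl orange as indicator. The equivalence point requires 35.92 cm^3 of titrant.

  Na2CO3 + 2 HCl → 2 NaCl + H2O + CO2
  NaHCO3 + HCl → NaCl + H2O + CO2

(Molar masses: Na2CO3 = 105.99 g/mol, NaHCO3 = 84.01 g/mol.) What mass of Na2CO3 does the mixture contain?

0.7020 g

n(HCl) = 0.03592 × 0.4499 = 0.01616 mol
Let x = n(Na2CO3), y = n(NaHCO3).
Titrant: 2x + 1y = 0.01616;  mass: 105.99x + 84.01y = 0.9468
Solving, x = 6.623 × 10^-3 mol, y = 2.914 × 10^-3 mol
mass of Na2CO3 = 6.623 × 10^-3 × 105.99 = 0.7020 g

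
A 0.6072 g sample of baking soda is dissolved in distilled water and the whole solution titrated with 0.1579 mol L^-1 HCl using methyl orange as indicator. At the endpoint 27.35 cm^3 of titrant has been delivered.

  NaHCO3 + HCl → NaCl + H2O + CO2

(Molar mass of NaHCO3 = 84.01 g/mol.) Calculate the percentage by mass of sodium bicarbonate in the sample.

n(HCl) = 0.02735 L × 0.1579 mol/L = 4.319 × 10^-3 mol
n(NaHCO3) = 4.319 × 10^-3 mol (1:1 ratio)
mass of NaHCO3 = 4.319 × 10^-3 × 84.01 g/mol = 0.3628 g
% NaHCO3 = 0.3628 / 0.6072 × 100 = 59.75 %

59.75 %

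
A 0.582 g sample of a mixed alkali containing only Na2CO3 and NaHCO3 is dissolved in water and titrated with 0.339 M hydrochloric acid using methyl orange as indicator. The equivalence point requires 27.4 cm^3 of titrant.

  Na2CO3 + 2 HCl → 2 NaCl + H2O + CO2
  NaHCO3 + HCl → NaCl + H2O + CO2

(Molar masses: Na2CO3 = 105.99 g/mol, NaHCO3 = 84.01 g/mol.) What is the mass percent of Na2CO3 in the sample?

n(HCl) = 0.0274 × 0.339 = 9.29 × 10^-3 mol
Let x = n(Na2CO3), y = n(NaHCO3).
Titrant: 2x + 1y = 9.29 × 10^-3;  mass: 105.99x + 84.01y = 0.582
Solving, x = 3.20 × 10^-3 mol, y = 2.89 × 10^-3 mol
mass of Na2CO3 = 3.20 × 10^-3 × 105.99 = 0.339 g
% Na2CO3 = 0.339 / 0.582 × 100 = 58.2 %

58.2 %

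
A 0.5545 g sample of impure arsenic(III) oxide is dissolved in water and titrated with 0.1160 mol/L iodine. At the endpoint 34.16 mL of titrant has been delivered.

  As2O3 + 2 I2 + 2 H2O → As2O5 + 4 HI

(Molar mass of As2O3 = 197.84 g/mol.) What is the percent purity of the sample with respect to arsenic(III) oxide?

n(I2) = 0.03416 L × 0.1160 mol/L = 3.963 × 10^-3 mol
From the 1:2 ratio, n(As2O3) = 1/2 × 3.963 × 10^-3 = 1.981 × 10^-3 mol
mass of As2O3 = 1.981 × 10^-3 × 197.84 g/mol = 0.3920 g
% As2O3 = 0.3920 / 0.5545 × 100 = 70.69 %

70.69 %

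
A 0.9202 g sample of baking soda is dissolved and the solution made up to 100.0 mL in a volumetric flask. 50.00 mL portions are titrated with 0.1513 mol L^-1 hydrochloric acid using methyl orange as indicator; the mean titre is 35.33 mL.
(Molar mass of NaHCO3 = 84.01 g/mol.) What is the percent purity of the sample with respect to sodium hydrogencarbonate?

97.60 %

NaHCO3 + HCl → NaCl + H2O + CO2
n(HCl) per titration = 0.03533 × 0.1513 = 5.345 × 10^-3 mol
n(NaHCO3) in each aliquot = 5.345 × 10^-3 mol (1:1 ratio)
n(NaHCO3) in the whole flask = 5.345 × 10^-3 × 100.0/50.00 = 0.01069 mol
mass of NaHCO3 = 0.01069 × 84.01 = 0.8981 g
% NaHCO3 = 0.8981 / 0.9202 × 100 = 97.60 %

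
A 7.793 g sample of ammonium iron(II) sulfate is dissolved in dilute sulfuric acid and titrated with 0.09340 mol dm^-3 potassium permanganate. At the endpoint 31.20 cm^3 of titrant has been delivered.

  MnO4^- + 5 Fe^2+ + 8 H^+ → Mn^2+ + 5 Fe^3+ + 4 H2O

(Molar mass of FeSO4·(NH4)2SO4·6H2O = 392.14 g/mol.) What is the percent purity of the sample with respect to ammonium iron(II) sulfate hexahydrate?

n(KMnO4) = 0.03120 L × 0.09340 mol/L = 2.914 × 10^-3 mol
From the 5:1 ratio, n(FeSO4·(NH4)2SO4·6H2O) = 5/1 × 2.914 × 10^-3 = 0.01457 mol
mass of FeSO4·(NH4)2SO4·6H2O = 0.01457 × 392.14 g/mol = 5.714 g
% FeSO4·(NH4)2SO4·6H2O = 5.714 / 7.793 × 100 = 73.32 %

73.32 %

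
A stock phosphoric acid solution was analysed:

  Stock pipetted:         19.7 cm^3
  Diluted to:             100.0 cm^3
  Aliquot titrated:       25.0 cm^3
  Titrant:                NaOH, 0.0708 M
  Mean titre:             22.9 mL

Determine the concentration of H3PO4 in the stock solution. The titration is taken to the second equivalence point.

H3PO4 + 2 NaOH → Na2HPO4 + 2 H2O
n(NaOH) = 0.0229 × 0.0708 = 1.62 × 10^-3 mol
From the 1:2 ratio, n(H3PO4) in the aliquot = 1/2 × 1.62 × 10^-3 = 8.11 × 10^-4 mol
[H3PO4]_dilute = 8.11 × 10^-4 / 0.0250 = 0.0324 mol/L
Dilution factor = 100.0 / 19.7 = 5.076
[H3PO4]_stock = 0.0324 × 5.076 = 0.165 mol/L

0.165 M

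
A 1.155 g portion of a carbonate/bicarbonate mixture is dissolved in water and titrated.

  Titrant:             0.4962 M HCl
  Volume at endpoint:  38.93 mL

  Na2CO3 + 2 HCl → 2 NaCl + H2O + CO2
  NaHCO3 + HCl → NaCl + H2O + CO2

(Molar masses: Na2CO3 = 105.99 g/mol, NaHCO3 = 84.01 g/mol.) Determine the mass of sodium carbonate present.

n(HCl) = 0.03893 × 0.4962 = 0.01932 mol
Let x = n(Na2CO3), y = n(NaHCO3).
Titrant: 2x + 1y = 0.01932;  mass: 105.99x + 84.01y = 1.155
Solving, x = 7.542 × 10^-3 mol, y = 4.233 × 10^-3 mol
mass of Na2CO3 = 7.542 × 10^-3 × 105.99 = 0.7994 g

0.7994 g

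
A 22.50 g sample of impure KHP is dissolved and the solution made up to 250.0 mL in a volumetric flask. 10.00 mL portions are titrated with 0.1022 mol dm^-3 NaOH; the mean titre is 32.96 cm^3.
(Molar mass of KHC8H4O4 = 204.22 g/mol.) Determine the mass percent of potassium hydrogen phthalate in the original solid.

KHC8H4O4 + NaOH → KNaC8H4O4 + H2O
n(NaOH) per titration = 0.03296 × 0.1022 = 3.369 × 10^-3 mol
n(KHC8H4O4) in each aliquot = 3.369 × 10^-3 mol (1:1 ratio)
n(KHC8H4O4) in the whole flask = 3.369 × 10^-3 × 250.0/10.00 = 0.08421 mol
mass of KHC8H4O4 = 0.08421 × 204.22 = 17.20 g
% KHC8H4O4 = 17.20 / 22.50 × 100 = 76.44 %

76.44 %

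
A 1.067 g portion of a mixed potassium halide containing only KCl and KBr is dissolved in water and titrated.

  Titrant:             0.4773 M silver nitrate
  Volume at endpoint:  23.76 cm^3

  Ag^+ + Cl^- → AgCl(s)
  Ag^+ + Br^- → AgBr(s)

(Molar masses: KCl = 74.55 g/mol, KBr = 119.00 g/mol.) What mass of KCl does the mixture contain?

0.4739 g

n(AgNO3) = 0.02376 × 0.4773 = 0.01134 mol
Let x = n(KCl), y = n(KBr).
Titrant: 1x + 1y = 0.01134;  mass: 74.55x + 119.00y = 1.067
Solving, x = 6.356 × 10^-3 mol, y = 4.984 × 10^-3 mol
mass of KCl = 6.356 × 10^-3 × 74.55 = 0.4739 g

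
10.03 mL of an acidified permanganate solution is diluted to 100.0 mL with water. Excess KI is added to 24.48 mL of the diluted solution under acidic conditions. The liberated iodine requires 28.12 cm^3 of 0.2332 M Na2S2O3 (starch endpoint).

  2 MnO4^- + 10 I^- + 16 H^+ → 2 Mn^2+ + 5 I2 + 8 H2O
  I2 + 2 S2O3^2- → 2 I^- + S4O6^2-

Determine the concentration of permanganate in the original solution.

n(S2O3^2-) = 0.02812 × 0.2332 = 6.558 × 10^-3 mol
n(I2) = n(S2O3^2-)/2 = 3.279 × 10^-3 mol
From the 2:5 ratio, n(MnO4^-) in the aliquot = 2/5 × 3.279 × 10^-3 = 1.312 × 10^-3 mol
[MnO4^-]_dilute = 1.312 × 10^-3 / 0.02448 = 0.05358 mol/L
[MnO4^-]_original = 0.05358 × 100.0/10.03 = 0.5341 mol/L

0.5341 M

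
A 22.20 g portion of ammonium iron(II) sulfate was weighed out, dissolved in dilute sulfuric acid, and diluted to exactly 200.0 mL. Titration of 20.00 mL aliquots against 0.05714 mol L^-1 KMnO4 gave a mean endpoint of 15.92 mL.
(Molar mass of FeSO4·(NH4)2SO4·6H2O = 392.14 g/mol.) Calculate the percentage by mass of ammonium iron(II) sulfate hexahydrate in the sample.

MnO4^- + 5 Fe^2+ + 8 H^+ → Mn^2+ + 5 Fe^3+ + 4 H2O
n(KMnO4) per titration = 0.01592 × 0.05714 = 9.097 × 10^-4 mol
From the 5:1 ratio, n(FeSO4·(NH4)2SO4·6H2O) in each aliquot = 5/1 × 9.097 × 10^-4 = 4.548 × 10^-3 mol
n(FeSO4·(NH4)2SO4·6H2O) in the whole flask = 4.548 × 10^-3 × 200.0/20.00 = 0.04548 mol
mass of FeSO4·(NH4)2SO4·6H2O = 0.04548 × 392.14 = 17.84 g
% FeSO4·(NH4)2SO4·6H2O = 17.84 / 22.20 × 100 = 80.34 %

80.34 %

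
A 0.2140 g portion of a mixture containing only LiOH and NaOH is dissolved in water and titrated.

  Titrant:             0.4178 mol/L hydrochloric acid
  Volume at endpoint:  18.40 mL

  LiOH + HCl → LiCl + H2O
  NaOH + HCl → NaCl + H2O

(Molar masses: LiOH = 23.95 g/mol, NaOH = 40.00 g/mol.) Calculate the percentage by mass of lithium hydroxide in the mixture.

n(HCl) = 0.01840 × 0.4178 = 7.688 × 10^-3 mol
Let x = n(LiOH), y = n(NaOH).
Titrant: 1x + 1y = 7.688 × 10^-3;  mass: 23.95x + 40.00y = 0.2140
Solving, x = 5.826 × 10^-3 mol, y = 1.862 × 10^-3 mol
mass of LiOH = 5.826 × 10^-3 × 23.95 = 0.1395 g
% LiOH = 0.1395 / 0.2140 × 100 = 65.20 %

65.20 %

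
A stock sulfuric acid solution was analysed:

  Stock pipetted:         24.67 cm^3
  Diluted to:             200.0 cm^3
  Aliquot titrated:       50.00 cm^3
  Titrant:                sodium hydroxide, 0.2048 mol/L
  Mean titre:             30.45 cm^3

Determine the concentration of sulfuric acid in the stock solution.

0.5056 mol/L

H2SO4 + 2 NaOH → Na2SO4 + 2 H2O
n(NaOH) = 0.03045 × 0.2048 = 6.236 × 10^-3 mol
From the 1:2 ratio, n(H2SO4) in the aliquot = 1/2 × 6.236 × 10^-3 = 3.118 × 10^-3 mol
[H2SO4]_dilute = 3.118 × 10^-3 / 0.05000 = 0.06236 mol/L
Dilution factor = 200.0 / 24.67 = 8.107
[H2SO4]_stock = 0.06236 × 8.107 = 0.5056 mol/L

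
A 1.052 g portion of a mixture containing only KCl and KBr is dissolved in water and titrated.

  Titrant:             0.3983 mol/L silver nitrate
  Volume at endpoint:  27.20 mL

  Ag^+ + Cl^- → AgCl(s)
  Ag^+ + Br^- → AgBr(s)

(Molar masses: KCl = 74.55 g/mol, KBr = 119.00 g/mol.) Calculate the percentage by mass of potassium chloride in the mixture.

n(AgNO3) = 0.02720 × 0.3983 = 0.01083 mol
Let x = n(KCl), y = n(KBr).
Titrant: 1x + 1y = 0.01083;  mass: 74.55x + 119.00y = 1.052
Solving, x = 5.337 × 10^-3 mol, y = 5.497 × 10^-3 mol
mass of KCl = 5.337 × 10^-3 × 74.55 = 0.3979 g
% KCl = 0.3979 / 1.052 × 100 = 37.82 %

37.82 %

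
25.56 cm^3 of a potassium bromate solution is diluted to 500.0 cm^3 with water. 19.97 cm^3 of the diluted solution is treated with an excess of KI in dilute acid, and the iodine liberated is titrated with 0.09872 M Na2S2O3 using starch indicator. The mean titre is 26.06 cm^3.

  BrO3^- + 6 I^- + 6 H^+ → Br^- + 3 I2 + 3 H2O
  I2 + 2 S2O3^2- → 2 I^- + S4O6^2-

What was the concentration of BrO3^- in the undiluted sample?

0.4200 M

n(S2O3^2-) = 0.02606 × 0.09872 = 2.573 × 10^-3 mol
n(I2) = n(S2O3^2-)/2 = 1.286 × 10^-3 mol
From the 1:3 ratio, n(BrO3^-) in the aliquot = 1/3 × 1.286 × 10^-3 = 4.288 × 10^-4 mol
[BrO3^-]_dilute = 4.288 × 10^-4 / 0.01997 = 0.02147 mol/L
[BrO3^-]_original = 0.02147 × 500.0/25.56 = 0.4200 mol/L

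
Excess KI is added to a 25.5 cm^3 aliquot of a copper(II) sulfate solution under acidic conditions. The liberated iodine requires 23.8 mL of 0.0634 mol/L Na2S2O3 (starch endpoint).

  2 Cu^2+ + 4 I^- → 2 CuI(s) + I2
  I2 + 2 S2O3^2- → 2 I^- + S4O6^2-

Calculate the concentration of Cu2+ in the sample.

0.0592 mol/L

n(S2O3^2-) = 0.0238 × 0.0634 = 1.51 × 10^-3 mol
n(I2) = n(S2O3^2-)/2 = 7.54 × 10^-4 mol
From the 2:1 ratio, n(Cu2+) in the aliquot = 2/1 × 7.54 × 10^-4 = 1.51 × 10^-3 mol
[Cu2+] = 1.51 × 10^-3 / 0.0255 = 0.0592 mol/L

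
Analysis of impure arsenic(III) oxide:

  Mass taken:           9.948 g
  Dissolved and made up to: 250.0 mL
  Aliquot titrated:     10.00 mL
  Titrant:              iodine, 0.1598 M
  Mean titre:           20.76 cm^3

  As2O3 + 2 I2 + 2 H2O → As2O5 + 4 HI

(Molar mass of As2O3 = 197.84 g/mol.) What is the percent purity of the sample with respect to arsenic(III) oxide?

n(I2) per titration = 0.02076 × 0.1598 = 3.317 × 10^-3 mol
From the 1:2 ratio, n(As2O3) in each aliquot = 1/2 × 3.317 × 10^-3 = 1.659 × 10^-3 mol
n(As2O3) in the whole flask = 1.659 × 10^-3 × 250.0/10.00 = 0.04147 mol
mass of As2O3 = 0.04147 × 197.84 = 8.204 g
% As2O3 = 8.204 / 9.948 × 100 = 82.47 %

82.47 %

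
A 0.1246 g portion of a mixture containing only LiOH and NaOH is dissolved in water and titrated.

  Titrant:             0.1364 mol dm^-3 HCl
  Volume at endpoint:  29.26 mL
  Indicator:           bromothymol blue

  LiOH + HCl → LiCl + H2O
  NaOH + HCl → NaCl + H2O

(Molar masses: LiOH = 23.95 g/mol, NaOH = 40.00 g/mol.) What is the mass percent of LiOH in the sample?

n(HCl) = 0.02926 × 0.1364 = 3.991 × 10^-3 mol
Let x = n(LiOH), y = n(NaOH).
Titrant: 1x + 1y = 3.991 × 10^-3;  mass: 23.95x + 40.00y = 0.1246
Solving, x = 2.183 × 10^-3 mol, y = 1.808 × 10^-3 mol
mass of LiOH = 2.183 × 10^-3 × 23.95 = 0.05229 g
% LiOH = 0.05229 / 0.1246 × 100 = 41.97 %

41.97 %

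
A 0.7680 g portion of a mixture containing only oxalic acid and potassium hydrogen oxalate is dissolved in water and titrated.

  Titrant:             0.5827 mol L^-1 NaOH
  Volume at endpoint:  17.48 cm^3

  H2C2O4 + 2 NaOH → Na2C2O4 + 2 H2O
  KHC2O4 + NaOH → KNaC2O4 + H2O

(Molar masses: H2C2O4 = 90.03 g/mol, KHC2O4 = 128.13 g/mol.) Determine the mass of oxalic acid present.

n(NaOH) = 0.01748 × 0.5827 = 0.01019 mol
Let x = n(H2C2O4), y = n(KHC2O4).
Titrant: 2x + 1y = 0.01019;  mass: 90.03x + 128.13y = 0.7680
Solving, x = 3.231 × 10^-3 mol, y = 3.724 × 10^-3 mol
mass of H2C2O4 = 3.231 × 10^-3 × 90.03 = 0.2909 g

0.2909 g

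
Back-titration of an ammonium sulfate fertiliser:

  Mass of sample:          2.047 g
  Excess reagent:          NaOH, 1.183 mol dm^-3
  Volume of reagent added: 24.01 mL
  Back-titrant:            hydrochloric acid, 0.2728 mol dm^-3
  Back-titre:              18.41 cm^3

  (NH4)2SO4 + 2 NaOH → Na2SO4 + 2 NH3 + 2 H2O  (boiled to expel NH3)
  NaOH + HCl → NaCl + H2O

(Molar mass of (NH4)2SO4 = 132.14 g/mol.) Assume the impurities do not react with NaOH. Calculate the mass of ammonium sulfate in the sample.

n(NaOH) added = 0.02401 × 1.183 = 0.02840 mol
n(HCl) used in back-titration = 0.01841 × 0.2728 = 5.022 × 10^-3 mol
n(NaOH) left over = 5.022 × 10^-3 mol (1:1 ratio)
n(NaOH) consumed by analyte = 0.02840 − 5.022 × 10^-3 = 0.02338 mol
From the 1:2 ratio, n((NH4)2SO4) = 1/2 × 0.02338 = 0.01169 mol
mass of (NH4)2SO4 = 0.01169 × 132.14 = 1.545 g

1.545 g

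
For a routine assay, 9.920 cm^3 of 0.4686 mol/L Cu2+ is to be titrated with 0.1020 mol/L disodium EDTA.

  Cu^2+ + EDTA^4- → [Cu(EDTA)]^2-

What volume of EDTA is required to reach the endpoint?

n(Cu2+) = 0.009920 L × 0.4686 mol/L = 4.649 × 10^-3 mol
n(EDTA) = 4.649 × 10^-3 mol (1:1 stoichiometry)
V(EDTA) = 4.649 × 10^-3 mol / 0.1020 mol/L = 0.04557 L = 45.57 mL

45.57 mL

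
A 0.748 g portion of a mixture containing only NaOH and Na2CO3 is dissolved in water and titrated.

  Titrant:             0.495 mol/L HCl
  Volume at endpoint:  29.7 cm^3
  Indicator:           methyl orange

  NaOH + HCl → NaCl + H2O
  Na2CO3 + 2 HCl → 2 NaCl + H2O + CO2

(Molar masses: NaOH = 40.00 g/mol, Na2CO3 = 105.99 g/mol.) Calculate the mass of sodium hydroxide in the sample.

0.0957 g

n(HCl) = 0.0297 × 0.495 = 0.0147 mol
Let x = n(NaOH), y = n(Na2CO3).
Titrant: 1x + 2y = 0.0147;  mass: 40.00x + 105.99y = 0.748
Solving, x = 2.39 × 10^-3 mol, y = 6.15 × 10^-3 mol
mass of NaOH = 2.39 × 10^-3 × 40.00 = 0.0957 g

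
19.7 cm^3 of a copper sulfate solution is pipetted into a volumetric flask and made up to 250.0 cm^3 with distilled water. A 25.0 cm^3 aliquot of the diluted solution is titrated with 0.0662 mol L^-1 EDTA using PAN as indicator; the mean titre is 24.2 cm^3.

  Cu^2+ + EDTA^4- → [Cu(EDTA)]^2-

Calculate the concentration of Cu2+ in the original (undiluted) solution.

0.813 mol/L

n(EDTA) = 0.0242 × 0.0662 = 1.60 × 10^-3 mol
n(Cu2+) in the aliquot = 1.60 × 10^-3 mol (1:1 ratio)
[Cu2+]_dilute = 1.60 × 10^-3 / 0.0250 = 0.0641 mol/L
Dilution factor = 250.0 / 19.7 = 12.69
[Cu2+]_stock = 0.0641 × 12.69 = 0.813 mol/L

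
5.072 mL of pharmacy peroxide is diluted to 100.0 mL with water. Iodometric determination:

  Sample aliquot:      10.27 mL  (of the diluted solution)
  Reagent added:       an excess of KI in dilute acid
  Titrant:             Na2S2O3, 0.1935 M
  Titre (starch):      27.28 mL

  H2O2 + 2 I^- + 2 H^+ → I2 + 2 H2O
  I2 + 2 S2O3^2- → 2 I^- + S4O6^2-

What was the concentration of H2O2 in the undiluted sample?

5.067 M

n(S2O3^2-) = 0.02728 × 0.1935 = 5.279 × 10^-3 mol
n(I2) = n(S2O3^2-)/2 = 2.639 × 10^-3 mol
n(H2O2) in the aliquot = 2.639 × 10^-3 mol (1:1 ratio)
[H2O2]_dilute = 2.639 × 10^-3 / 0.01027 = 0.2570 mol/L
[H2O2]_original = 0.2570 × 100.0/5.072 = 5.067 mol/L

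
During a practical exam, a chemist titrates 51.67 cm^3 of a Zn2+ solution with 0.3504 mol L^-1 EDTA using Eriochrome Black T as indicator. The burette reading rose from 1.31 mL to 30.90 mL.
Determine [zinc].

0.2007 mol/L

Zn^2+ + EDTA^4- → [Zn(EDTA)]^2-
n(EDTA) = 0.02959 L × 0.3504 mol/L = 0.01037 mol
n(Zn2+) = 0.01037 mol (1:1 mole ratio)
[Zn2+] = 0.01037 mol / 0.05167 L = 0.2007 mol/L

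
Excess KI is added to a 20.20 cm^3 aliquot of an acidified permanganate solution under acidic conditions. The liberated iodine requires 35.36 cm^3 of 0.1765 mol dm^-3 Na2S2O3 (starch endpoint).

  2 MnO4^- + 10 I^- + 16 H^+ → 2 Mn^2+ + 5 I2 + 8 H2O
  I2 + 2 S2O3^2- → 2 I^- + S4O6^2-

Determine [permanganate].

n(S2O3^2-) = 0.03536 × 0.1765 = 6.241 × 10^-3 mol
n(I2) = n(S2O3^2-)/2 = 3.121 × 10^-3 mol
From the 2:5 ratio, n(MnO4^-) in the aliquot = 2/5 × 3.121 × 10^-3 = 1.248 × 10^-3 mol
[MnO4^-] = 1.248 × 10^-3 / 0.02020 = 0.06179 mol/L

0.06179 mol/L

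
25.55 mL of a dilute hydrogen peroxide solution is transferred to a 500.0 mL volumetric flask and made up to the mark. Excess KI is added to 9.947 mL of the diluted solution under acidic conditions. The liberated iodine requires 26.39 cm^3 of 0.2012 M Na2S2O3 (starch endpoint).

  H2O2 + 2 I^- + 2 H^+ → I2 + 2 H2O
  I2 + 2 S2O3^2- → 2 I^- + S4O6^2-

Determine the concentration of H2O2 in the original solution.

5.223 M

n(S2O3^2-) = 0.02639 × 0.2012 = 5.310 × 10^-3 mol
n(I2) = n(S2O3^2-)/2 = 2.655 × 10^-3 mol
n(H2O2) in the aliquot = 2.655 × 10^-3 mol (1:1 ratio)
[H2O2]_dilute = 2.655 × 10^-3 / 0.009947 = 0.2669 mol/L
[H2O2]_original = 0.2669 × 500.0/25.55 = 5.223 mol/L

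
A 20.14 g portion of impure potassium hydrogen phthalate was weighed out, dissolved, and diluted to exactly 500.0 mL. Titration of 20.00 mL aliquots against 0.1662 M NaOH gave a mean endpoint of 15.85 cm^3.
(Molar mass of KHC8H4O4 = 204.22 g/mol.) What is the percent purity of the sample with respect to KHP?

KHC8H4O4 + NaOH → KNaC8H4O4 + H2O
n(NaOH) per titration = 0.01585 × 0.1662 = 2.634 × 10^-3 mol
n(KHC8H4O4) in each aliquot = 2.634 × 10^-3 mol (1:1 ratio)
n(KHC8H4O4) in the whole flask = 2.634 × 10^-3 × 500.0/20.00 = 0.06586 mol
mass of KHC8H4O4 = 0.06586 × 204.22 = 13.45 g
% KHC8H4O4 = 13.45 / 20.14 × 100 = 66.78 %

66.78 %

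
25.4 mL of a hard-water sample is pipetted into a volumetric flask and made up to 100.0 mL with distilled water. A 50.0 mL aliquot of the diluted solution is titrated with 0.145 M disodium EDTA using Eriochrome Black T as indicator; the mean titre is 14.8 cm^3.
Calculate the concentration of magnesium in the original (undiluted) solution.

Mg^2+ + EDTA^4- → [Mg(EDTA)]^2-
n(EDTA) = 0.0148 × 0.145 = 2.15 × 10^-3 mol
n(Mg2+) in the aliquot = 2.15 × 10^-3 mol (1:1 ratio)
[Mg2+]_dilute = 2.15 × 10^-3 / 0.0500 = 0.0429 mol/L
Dilution factor = 100.0 / 25.4 = 3.937
[Mg2+]_stock = 0.0429 × 3.937 = 0.169 mol/L

0.169 M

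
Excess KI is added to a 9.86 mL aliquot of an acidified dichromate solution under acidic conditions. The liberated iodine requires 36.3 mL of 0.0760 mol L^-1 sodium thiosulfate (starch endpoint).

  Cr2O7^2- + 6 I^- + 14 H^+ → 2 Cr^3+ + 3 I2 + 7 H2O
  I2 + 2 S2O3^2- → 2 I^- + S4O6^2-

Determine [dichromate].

n(S2O3^2-) = 0.0363 × 0.0760 = 2.76 × 10^-3 mol
n(I2) = n(S2O3^2-)/2 = 1.38 × 10^-3 mol
From the 1:3 ratio, n(Cr2O7^2-) in the aliquot = 1/3 × 1.38 × 10^-3 = 4.60 × 10^-4 mol
[Cr2O7^2-] = 4.60 × 10^-4 / 0.00986 = 0.0466 mol/L

0.0466 mol/L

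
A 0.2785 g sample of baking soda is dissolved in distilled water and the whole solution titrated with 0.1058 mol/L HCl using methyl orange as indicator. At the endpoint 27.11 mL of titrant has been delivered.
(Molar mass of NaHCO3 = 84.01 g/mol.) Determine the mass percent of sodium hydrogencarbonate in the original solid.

86.52 %

NaHCO3 + HCl → NaCl + H2O + CO2
n(HCl) = 0.02711 L × 0.1058 mol/L = 2.868 × 10^-3 mol
n(NaHCO3) = 2.868 × 10^-3 mol (1:1 ratio)
mass of NaHCO3 = 2.868 × 10^-3 × 84.01 g/mol = 0.2410 g
% NaHCO3 = 0.2410 / 0.2785 × 100 = 86.52 %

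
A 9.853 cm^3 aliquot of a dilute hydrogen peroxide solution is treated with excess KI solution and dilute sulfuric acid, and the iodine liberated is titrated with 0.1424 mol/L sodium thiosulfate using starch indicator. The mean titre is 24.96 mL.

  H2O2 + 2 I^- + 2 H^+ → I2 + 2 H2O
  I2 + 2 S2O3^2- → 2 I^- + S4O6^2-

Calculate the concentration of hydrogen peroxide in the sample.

n(S2O3^2-) = 0.02496 × 0.1424 = 3.554 × 10^-3 mol
n(I2) = n(S2O3^2-)/2 = 1.777 × 10^-3 mol
n(H2O2) in the aliquot = 1.777 × 10^-3 mol (1:1 ratio)
[H2O2] = 1.777 × 10^-3 / 0.009853 = 0.1804 mol/L

0.1804 mol/L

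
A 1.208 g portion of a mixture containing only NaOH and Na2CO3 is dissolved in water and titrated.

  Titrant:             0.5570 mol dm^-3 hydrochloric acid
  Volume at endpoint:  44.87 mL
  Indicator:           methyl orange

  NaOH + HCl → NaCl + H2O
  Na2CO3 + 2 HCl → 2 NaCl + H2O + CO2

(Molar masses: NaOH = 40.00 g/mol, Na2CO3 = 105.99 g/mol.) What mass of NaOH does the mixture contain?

n(HCl) = 0.04487 × 0.5570 = 0.02499 mol
Let x = n(NaOH), y = n(Na2CO3).
Titrant: 1x + 2y = 0.02499;  mass: 40.00x + 105.99y = 1.208
Solving, x = 8.964 × 10^-3 mol, y = 8.014 × 10^-3 mol
mass of NaOH = 8.964 × 10^-3 × 40.00 = 0.3585 g

0.3585 g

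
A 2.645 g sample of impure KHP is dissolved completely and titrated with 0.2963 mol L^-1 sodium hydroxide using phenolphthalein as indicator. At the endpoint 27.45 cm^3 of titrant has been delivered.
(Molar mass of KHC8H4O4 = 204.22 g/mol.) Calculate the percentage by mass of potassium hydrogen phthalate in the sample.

62.80 %

KHC8H4O4 + NaOH → KNaC8H4O4 + H2O
n(NaOH) = 0.02745 L × 0.2963 mol/L = 8.133 × 10^-3 mol
n(KHC8H4O4) = 8.133 × 10^-3 mol (1:1 ratio)
mass of KHC8H4O4 = 8.133 × 10^-3 × 204.22 g/mol = 1.661 g
% KHC8H4O4 = 1.661 / 2.645 × 100 = 62.80 %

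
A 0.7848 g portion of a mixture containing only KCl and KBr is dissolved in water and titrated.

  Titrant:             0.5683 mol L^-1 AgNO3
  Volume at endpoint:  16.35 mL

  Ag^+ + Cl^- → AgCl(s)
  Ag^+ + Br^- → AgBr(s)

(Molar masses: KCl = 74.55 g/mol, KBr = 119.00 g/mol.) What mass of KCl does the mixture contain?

n(AgNO3) = 0.01635 × 0.5683 = 9.292 × 10^-3 mol
Let x = n(KCl), y = n(KBr).
Titrant: 1x + 1y = 9.292 × 10^-3;  mass: 74.55x + 119.00y = 0.7848
Solving, x = 7.220 × 10^-3 mol, y = 2.072 × 10^-3 mol
mass of KCl = 7.220 × 10^-3 × 74.55 = 0.5382 g

0.5382 g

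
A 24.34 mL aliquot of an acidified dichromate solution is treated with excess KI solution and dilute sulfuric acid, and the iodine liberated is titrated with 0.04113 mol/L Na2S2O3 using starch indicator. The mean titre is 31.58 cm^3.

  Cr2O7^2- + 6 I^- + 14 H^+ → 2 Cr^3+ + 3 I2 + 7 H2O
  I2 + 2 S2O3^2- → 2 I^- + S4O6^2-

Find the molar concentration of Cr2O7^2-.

0.008894 mol/L

n(S2O3^2-) = 0.03158 × 0.04113 = 1.299 × 10^-3 mol
n(I2) = n(S2O3^2-)/2 = 6.494 × 10^-4 mol
From the 1:3 ratio, n(Cr2O7^2-) in the aliquot = 1/3 × 6.494 × 10^-4 = 2.165 × 10^-4 mol
[Cr2O7^2-] = 2.165 × 10^-4 / 0.02434 = 0.008894 mol/L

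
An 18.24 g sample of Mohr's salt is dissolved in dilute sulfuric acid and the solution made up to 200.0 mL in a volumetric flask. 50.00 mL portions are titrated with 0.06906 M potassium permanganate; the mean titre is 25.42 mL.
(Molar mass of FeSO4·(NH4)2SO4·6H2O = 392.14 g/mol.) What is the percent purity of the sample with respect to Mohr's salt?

75.48 %

MnO4^- + 5 Fe^2+ + 8 H^+ → Mn^2+ + 5 Fe^3+ + 4 H2O
n(KMnO4) per titration = 0.02542 × 0.06906 = 1.756 × 10^-3 mol
From the 5:1 ratio, n(FeSO4·(NH4)2SO4·6H2O) in each aliquot = 5/1 × 1.756 × 10^-3 = 8.778 × 10^-3 mol
n(FeSO4·(NH4)2SO4·6H2O) in the whole flask = 8.778 × 10^-3 × 200.0/50.00 = 0.03511 mol
mass of FeSO4·(NH4)2SO4·6H2O = 0.03511 × 392.14 = 13.77 g
% FeSO4·(NH4)2SO4·6H2O = 13.77 / 18.24 × 100 = 75.48 %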